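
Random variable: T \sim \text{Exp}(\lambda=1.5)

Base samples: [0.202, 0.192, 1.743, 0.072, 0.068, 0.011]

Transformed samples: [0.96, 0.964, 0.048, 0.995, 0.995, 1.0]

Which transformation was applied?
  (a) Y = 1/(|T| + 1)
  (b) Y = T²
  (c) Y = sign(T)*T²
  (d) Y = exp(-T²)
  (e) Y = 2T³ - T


Checking option (d) Y = exp(-T²):
  T = 0.202 -> Y = 0.96 ✓
  T = 0.192 -> Y = 0.964 ✓
  T = 1.743 -> Y = 0.048 ✓
All samples match this transformation.

(d) exp(-T²)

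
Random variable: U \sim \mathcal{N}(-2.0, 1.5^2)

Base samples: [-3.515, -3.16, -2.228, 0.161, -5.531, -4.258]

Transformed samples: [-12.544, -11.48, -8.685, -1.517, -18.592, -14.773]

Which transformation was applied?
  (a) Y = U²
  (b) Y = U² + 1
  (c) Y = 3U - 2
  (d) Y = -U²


Checking option (c) Y = 3U - 2:
  U = -3.515 -> Y = -12.544 ✓
  U = -3.16 -> Y = -11.48 ✓
  U = -2.228 -> Y = -8.685 ✓
All samples match this transformation.

(c) 3U - 2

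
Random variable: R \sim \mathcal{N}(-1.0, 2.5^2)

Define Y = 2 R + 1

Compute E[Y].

For Y = 2R + 1:
E[Y] = 2 * E[R] + 1
E[R] = -1.0 = -1
E[Y] = 2 * (-1) + 1 = -1

-1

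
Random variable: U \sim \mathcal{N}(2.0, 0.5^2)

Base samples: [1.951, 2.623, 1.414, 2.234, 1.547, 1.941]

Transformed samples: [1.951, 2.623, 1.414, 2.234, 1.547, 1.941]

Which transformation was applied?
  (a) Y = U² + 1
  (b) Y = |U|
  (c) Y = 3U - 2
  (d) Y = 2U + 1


Checking option (b) Y = |U|:
  U = 1.951 -> Y = 1.951 ✓
  U = 2.623 -> Y = 2.623 ✓
  U = 1.414 -> Y = 1.414 ✓
All samples match this transformation.

(b) |U|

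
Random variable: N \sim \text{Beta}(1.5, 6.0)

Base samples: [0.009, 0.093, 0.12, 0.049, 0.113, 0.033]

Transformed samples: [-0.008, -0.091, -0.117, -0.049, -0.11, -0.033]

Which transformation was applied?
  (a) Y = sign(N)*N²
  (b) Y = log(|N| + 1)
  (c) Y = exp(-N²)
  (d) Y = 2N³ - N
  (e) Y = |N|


Checking option (d) Y = 2N³ - N:
  N = 0.009 -> Y = -0.008 ✓
  N = 0.093 -> Y = -0.091 ✓
  N = 0.12 -> Y = -0.117 ✓
All samples match this transformation.

(d) 2N³ - N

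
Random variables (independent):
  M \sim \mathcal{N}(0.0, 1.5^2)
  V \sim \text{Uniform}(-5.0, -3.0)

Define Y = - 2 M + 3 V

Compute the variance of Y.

For independent RVs: Var(aX + bY) = a²Var(X) + b²Var(Y)
Var(M) = 2.25
Var(V) = 0.33333333
Var(Y) = (-2)²*2.25 + 3²*0.33333333
= 4*2.25 + 9*0.33333333 = 12

12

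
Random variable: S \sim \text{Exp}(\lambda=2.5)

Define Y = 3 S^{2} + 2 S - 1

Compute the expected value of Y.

E[Y] = 3*E[S²] + 2*E[S] - 1
E[S] = 0.4
E[S²] = Var(S) + (E[S])² = 0.16 + 0.16 = 0.32
E[Y] = 3*0.32 + 2*0.4 - 1 = 0.76

0.76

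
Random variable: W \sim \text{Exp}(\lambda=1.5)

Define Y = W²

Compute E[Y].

E[W²] = Var(W) + (E[W])² = 0.44444444 + 0.44444444 = 0.88888889

0.88888889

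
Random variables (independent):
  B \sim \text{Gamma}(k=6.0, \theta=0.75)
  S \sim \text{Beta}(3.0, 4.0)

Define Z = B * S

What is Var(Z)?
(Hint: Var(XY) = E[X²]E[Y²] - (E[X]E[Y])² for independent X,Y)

Var(XY) = E[X²]E[Y²] - (E[X]E[Y])²
E[B] = 4.5, Var(B) = 3.375
E[S] = 0.42857143, Var(S) = 0.030612245
E[B²] = 3.375 + 4.5² = 23.625
E[S²] = 0.030612245 + 0.42857143² = 0.21428571
Var(Z) = 23.625*0.21428571 - (4.5*0.42857143)²
= 5.0625 - 3.7193878 = 1.3431122

1.3431122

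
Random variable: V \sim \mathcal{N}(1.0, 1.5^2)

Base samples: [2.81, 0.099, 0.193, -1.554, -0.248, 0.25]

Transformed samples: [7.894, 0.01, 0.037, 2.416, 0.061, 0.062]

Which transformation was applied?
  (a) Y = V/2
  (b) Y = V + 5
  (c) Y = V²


Checking option (c) Y = V²:
  V = 2.81 -> Y = 7.894 ✓
  V = 0.099 -> Y = 0.01 ✓
  V = 0.193 -> Y = 0.037 ✓
All samples match this transformation.

(c) V²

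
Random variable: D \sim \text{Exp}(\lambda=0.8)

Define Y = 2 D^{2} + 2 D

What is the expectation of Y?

E[Y] = 2*E[D²] + 2*E[D]
E[D] = 1.25
E[D²] = Var(D) + (E[D])² = 1.5625 + 1.5625 = 3.125
E[Y] = 2*3.125 + 2*1.25 = 8.75

8.75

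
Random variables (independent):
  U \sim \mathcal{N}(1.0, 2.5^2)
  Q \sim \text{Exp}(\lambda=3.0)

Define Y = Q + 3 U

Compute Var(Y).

For independent RVs: Var(aX + bY) = a²Var(X) + b²Var(Y)
Var(U) = 6.25
Var(Q) = 0.11111111
Var(Y) = 3²*6.25 + 1²*0.11111111
= 9*6.25 + 1*0.11111111 = 56.361111

56.361111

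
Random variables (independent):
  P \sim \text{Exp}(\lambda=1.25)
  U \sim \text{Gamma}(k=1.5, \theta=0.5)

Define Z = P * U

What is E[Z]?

For independent RVs: E[XY] = E[X]*E[Y]
E[P] = 0.8
E[U] = 0.75
E[Z] = 0.8 * 0.75 = 0.6

0.6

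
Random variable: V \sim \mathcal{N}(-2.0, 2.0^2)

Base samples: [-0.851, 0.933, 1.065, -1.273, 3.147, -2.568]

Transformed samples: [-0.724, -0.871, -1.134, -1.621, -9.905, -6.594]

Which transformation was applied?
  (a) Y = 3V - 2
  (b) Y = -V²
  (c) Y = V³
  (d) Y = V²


Checking option (b) Y = -V²:
  V = -0.851 -> Y = -0.724 ✓
  V = 0.933 -> Y = -0.871 ✓
  V = 1.065 -> Y = -1.134 ✓
All samples match this transformation.

(b) -V²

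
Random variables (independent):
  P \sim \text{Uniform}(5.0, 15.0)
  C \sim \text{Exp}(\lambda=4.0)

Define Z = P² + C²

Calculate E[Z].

E[Z] = E[P²] + E[C²]
E[P²] = Var(P) + E[P]² = 8.3333333 + 100 = 108.33333
E[C²] = Var(C) + E[C]² = 0.0625 + 0.0625 = 0.125
E[Z] = 108.33333 + 0.125 = 108.45833

108.45833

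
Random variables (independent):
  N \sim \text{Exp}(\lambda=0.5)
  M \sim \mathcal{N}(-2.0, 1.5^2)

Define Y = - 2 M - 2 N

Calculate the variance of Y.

For independent RVs: Var(aX + bY) = a²Var(X) + b²Var(Y)
Var(N) = 4
Var(M) = 2.25
Var(Y) = (-2)²*4 + (-2)²*2.25
= 4*4 + 4*2.25 = 25

25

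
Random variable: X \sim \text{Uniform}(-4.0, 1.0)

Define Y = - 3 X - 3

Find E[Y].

For Y = -3X - 3:
E[Y] = -3 * E[X] - 3
E[X] = (-4 + 1)/2 = -1.5
E[Y] = -3 * (-1.5) - 3 = 1.5

1.5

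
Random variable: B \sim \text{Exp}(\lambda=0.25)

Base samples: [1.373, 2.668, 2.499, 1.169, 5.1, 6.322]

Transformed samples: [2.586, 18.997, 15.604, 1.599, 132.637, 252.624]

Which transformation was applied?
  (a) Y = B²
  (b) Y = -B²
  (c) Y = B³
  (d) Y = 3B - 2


Checking option (c) Y = B³:
  B = 1.373 -> Y = 2.586 ✓
  B = 2.668 -> Y = 18.997 ✓
  B = 2.499 -> Y = 15.604 ✓
All samples match this transformation.

(c) B³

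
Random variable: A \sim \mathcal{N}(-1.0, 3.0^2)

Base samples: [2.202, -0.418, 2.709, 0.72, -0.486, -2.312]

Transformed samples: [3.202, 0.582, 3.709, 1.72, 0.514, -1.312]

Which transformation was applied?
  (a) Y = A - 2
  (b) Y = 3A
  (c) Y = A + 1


Checking option (c) Y = A + 1:
  A = 2.202 -> Y = 3.202 ✓
  A = -0.418 -> Y = 0.582 ✓
  A = 2.709 -> Y = 3.709 ✓
All samples match this transformation.

(c) A + 1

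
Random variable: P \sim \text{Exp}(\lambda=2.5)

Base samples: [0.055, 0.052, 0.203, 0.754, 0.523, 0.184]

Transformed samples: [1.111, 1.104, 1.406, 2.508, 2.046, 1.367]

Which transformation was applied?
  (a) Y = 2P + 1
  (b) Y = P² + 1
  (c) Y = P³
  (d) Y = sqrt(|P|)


Checking option (a) Y = 2P + 1:
  P = 0.055 -> Y = 1.111 ✓
  P = 0.052 -> Y = 1.104 ✓
  P = 0.203 -> Y = 1.406 ✓
All samples match this transformation.

(a) 2P + 1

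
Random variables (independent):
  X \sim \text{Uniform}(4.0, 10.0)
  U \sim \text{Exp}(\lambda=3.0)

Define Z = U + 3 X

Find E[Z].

E[Z] = 3*E[X] + 1*E[U]
E[X] = 7
E[U] = 0.33333333
E[Z] = 3*7 + 1*0.33333333 = 21.333333

21.333333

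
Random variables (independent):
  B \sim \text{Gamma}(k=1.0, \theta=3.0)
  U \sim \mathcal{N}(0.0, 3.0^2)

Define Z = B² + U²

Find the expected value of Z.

E[Z] = E[B²] + E[U²]
E[B²] = Var(B) + E[B]² = 9 + 9 = 18
E[U²] = Var(U) + E[U]² = 9 + 0 = 9
E[Z] = 18 + 9 = 27

27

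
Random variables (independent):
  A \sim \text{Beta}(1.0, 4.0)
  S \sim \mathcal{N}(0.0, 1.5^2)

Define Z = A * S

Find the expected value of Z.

For independent RVs: E[XY] = E[X]*E[Y]
E[A] = 0.2
E[S] = 0
E[Z] = 0.2 * 0 = 0

0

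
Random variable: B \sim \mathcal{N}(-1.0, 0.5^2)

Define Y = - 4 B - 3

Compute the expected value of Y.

For Y = -4B - 3:
E[Y] = -4 * E[B] - 3
E[B] = -1.0 = -1
E[Y] = -4 * (-1) - 3 = 1

1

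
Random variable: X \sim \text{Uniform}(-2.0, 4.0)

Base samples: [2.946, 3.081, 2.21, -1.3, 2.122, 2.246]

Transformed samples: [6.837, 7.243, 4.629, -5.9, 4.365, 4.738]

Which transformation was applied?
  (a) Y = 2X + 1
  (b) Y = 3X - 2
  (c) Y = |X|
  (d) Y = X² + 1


Checking option (b) Y = 3X - 2:
  X = 2.946 -> Y = 6.837 ✓
  X = 3.081 -> Y = 7.243 ✓
  X = 2.21 -> Y = 4.629 ✓
All samples match this transformation.

(b) 3X - 2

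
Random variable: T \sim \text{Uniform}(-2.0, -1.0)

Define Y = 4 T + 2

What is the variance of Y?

For Y = aT + b: Var(Y) = a² * Var(T)
Var(T) = (-1 + 2)^2/12 = 0.083333333
Var(Y) = 4² * 0.083333333 = 16 * 0.083333333 = 1.3333333

1.3333333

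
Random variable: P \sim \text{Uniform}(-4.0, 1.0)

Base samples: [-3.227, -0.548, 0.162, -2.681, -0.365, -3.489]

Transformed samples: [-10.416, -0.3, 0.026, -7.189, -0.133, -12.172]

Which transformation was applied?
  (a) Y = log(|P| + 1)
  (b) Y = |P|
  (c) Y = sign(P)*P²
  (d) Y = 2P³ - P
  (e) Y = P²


Checking option (c) Y = sign(P)*P²:
  P = -3.227 -> Y = -10.416 ✓
  P = -0.548 -> Y = -0.3 ✓
  P = 0.162 -> Y = 0.026 ✓
All samples match this transformation.

(c) sign(P)*P²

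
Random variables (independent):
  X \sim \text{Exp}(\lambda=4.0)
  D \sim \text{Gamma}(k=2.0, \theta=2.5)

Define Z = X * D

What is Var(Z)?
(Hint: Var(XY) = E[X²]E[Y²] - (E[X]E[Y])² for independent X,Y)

Var(XY) = E[X²]E[Y²] - (E[X]E[Y])²
E[X] = 0.25, Var(X) = 0.0625
E[D] = 5, Var(D) = 12.5
E[X²] = 0.0625 + 0.25² = 0.125
E[D²] = 12.5 + 5² = 37.5
Var(Z) = 0.125*37.5 - (0.25*5)²
= 4.6875 - 1.5625 = 3.125

3.125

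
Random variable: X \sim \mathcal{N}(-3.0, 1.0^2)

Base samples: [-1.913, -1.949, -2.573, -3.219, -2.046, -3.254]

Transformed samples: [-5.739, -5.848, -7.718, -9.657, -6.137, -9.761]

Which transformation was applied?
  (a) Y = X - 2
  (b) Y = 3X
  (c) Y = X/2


Checking option (b) Y = 3X:
  X = -1.913 -> Y = -5.739 ✓
  X = -1.949 -> Y = -5.848 ✓
  X = -2.573 -> Y = -7.718 ✓
All samples match this transformation.

(b) 3X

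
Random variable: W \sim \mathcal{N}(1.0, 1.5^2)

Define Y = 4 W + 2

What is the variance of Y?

For Y = aW + b: Var(Y) = a² * Var(W)
Var(W) = 1.5^2 = 2.25
Var(Y) = 4² * 2.25 = 16 * 2.25 = 36

36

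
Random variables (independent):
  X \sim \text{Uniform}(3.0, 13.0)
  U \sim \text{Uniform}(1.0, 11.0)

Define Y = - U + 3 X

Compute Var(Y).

For independent RVs: Var(aX + bY) = a²Var(X) + b²Var(Y)
Var(X) = 8.3333333
Var(U) = 8.3333333
Var(Y) = 3²*8.3333333 + (-1)²*8.3333333
= 9*8.3333333 + 1*8.3333333 = 83.333333

83.333333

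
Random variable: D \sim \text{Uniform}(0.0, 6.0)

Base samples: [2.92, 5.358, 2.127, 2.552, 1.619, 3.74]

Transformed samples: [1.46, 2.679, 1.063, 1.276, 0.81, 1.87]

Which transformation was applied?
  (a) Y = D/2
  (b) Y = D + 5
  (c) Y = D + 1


Checking option (a) Y = D/2:
  D = 2.92 -> Y = 1.46 ✓
  D = 5.358 -> Y = 2.679 ✓
  D = 2.127 -> Y = 1.063 ✓
All samples match this transformation.

(a) D/2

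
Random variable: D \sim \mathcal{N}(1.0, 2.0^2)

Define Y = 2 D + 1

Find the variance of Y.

For Y = aD + b: Var(Y) = a² * Var(D)
Var(D) = 2.0^2 = 4
Var(Y) = 2² * 4 = 4 * 4 = 16

16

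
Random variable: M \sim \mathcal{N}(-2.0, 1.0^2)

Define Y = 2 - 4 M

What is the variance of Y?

For Y = aM + b: Var(Y) = a² * Var(M)
Var(M) = 1.0^2 = 1
Var(Y) = (-4)² * 1 = 16 * 1 = 16

16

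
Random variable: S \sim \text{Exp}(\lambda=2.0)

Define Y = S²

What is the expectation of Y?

E[S²] = Var(S) + (E[S])² = 0.25 + 0.25 = 0.5

0.5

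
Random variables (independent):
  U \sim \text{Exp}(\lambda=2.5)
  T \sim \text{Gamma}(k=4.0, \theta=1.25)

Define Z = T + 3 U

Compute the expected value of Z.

E[Z] = 3*E[U] + 1*E[T]
E[U] = 0.4
E[T] = 5
E[Z] = 3*0.4 + 1*5 = 6.2

6.2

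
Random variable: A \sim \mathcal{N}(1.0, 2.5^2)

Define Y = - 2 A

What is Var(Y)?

For Y = aA + b: Var(Y) = a² * Var(A)
Var(A) = 2.5^2 = 6.25
Var(Y) = (-2)² * 6.25 = 4 * 6.25 = 25

25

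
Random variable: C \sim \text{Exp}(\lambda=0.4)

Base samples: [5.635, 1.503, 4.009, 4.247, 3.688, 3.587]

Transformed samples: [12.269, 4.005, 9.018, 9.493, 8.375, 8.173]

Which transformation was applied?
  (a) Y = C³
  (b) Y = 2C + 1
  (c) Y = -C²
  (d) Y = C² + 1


Checking option (b) Y = 2C + 1:
  C = 5.635 -> Y = 12.269 ✓
  C = 1.503 -> Y = 4.005 ✓
  C = 4.009 -> Y = 9.018 ✓
All samples match this transformation.

(b) 2C + 1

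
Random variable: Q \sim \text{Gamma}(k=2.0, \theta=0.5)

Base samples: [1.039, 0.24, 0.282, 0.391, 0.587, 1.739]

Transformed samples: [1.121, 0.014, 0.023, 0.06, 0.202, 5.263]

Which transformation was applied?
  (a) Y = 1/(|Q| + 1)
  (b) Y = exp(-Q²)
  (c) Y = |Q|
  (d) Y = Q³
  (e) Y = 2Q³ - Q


Checking option (d) Y = Q³:
  Q = 1.039 -> Y = 1.121 ✓
  Q = 0.24 -> Y = 0.014 ✓
  Q = 0.282 -> Y = 0.023 ✓
All samples match this transformation.

(d) Q³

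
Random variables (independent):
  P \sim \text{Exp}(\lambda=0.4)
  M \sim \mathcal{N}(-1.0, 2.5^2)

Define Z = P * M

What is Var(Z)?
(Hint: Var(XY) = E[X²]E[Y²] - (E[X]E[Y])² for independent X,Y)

Var(XY) = E[X²]E[Y²] - (E[X]E[Y])²
E[P] = 2.5, Var(P) = 6.25
E[M] = -1, Var(M) = 6.25
E[P²] = 6.25 + 2.5² = 12.5
E[M²] = 6.25 + (-1)² = 7.25
Var(Z) = 12.5*7.25 - (2.5*(-1))²
= 90.625 - 6.25 = 84.375

84.375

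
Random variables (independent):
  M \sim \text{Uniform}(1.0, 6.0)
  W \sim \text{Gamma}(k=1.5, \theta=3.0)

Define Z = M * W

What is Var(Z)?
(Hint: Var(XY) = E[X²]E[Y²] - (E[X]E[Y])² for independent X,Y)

Var(XY) = E[X²]E[Y²] - (E[X]E[Y])²
E[M] = 3.5, Var(M) = 2.0833333
E[W] = 4.5, Var(W) = 13.5
E[M²] = 2.0833333 + 3.5² = 14.333333
E[W²] = 13.5 + 4.5² = 33.75
Var(Z) = 14.333333*33.75 - (3.5*4.5)²
= 483.75 - 248.0625 = 235.6875

235.6875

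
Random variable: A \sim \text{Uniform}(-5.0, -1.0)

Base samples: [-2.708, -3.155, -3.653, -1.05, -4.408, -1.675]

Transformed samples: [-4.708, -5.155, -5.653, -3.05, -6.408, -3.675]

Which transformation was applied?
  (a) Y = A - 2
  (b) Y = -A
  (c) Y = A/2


Checking option (a) Y = A - 2:
  A = -2.708 -> Y = -4.708 ✓
  A = -3.155 -> Y = -5.155 ✓
  A = -3.653 -> Y = -5.653 ✓
All samples match this transformation.

(a) A - 2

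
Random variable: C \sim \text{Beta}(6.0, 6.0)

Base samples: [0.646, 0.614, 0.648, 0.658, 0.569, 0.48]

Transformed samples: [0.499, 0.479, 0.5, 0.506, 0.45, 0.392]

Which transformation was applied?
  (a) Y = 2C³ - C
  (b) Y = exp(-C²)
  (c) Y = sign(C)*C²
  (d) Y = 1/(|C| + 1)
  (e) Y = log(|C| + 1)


Checking option (e) Y = log(|C| + 1):
  C = 0.646 -> Y = 0.499 ✓
  C = 0.614 -> Y = 0.479 ✓
  C = 0.648 -> Y = 0.5 ✓
All samples match this transformation.

(e) log(|C| + 1)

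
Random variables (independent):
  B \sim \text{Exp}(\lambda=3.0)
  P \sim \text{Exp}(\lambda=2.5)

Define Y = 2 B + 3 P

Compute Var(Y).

For independent RVs: Var(aX + bY) = a²Var(X) + b²Var(Y)
Var(B) = 0.11111111
Var(P) = 0.16
Var(Y) = 2²*0.11111111 + 3²*0.16
= 4*0.11111111 + 9*0.16 = 1.8844444

1.8844444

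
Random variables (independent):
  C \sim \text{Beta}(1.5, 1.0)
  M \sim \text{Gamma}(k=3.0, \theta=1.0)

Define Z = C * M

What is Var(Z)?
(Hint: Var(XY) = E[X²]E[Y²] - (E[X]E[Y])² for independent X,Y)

Var(XY) = E[X²]E[Y²] - (E[X]E[Y])²
E[C] = 0.6, Var(C) = 0.068571429
E[M] = 3, Var(M) = 3
E[C²] = 0.068571429 + 0.6² = 0.42857143
E[M²] = 3 + 3² = 12
Var(Z) = 0.42857143*12 - (0.6*3)²
= 5.1428571 - 3.24 = 1.9028571

1.9028571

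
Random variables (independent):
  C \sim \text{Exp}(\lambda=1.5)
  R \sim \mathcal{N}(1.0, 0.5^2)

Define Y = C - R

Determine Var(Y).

For independent RVs: Var(aX + bY) = a²Var(X) + b²Var(Y)
Var(C) = 0.44444444
Var(R) = 0.25
Var(Y) = 1²*0.44444444 + (-1)²*0.25
= 1*0.44444444 + 1*0.25 = 0.69444444

0.69444444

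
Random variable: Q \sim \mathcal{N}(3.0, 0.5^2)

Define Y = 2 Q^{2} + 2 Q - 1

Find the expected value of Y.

E[Y] = 2*E[Q²] + 2*E[Q] - 1
E[Q] = 3
E[Q²] = Var(Q) + (E[Q])² = 0.25 + 9 = 9.25
E[Y] = 2*9.25 + 2*3 - 1 = 23.5

23.5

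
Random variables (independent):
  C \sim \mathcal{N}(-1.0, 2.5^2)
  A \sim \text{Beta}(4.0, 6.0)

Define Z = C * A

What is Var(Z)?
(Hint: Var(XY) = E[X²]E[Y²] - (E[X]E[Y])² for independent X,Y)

Var(XY) = E[X²]E[Y²] - (E[X]E[Y])²
E[C] = -1, Var(C) = 6.25
E[A] = 0.4, Var(A) = 0.021818182
E[C²] = 6.25 + (-1)² = 7.25
E[A²] = 0.021818182 + 0.4² = 0.18181818
Var(Z) = 7.25*0.18181818 - (-1*0.4)²
= 1.3181818 - 0.16 = 1.1581818

1.1581818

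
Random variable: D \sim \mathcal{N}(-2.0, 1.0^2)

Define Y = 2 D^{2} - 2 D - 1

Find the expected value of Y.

E[Y] = 2*E[D²] - 2*E[D] - 1
E[D] = -2
E[D²] = Var(D) + (E[D])² = 1 + 4 = 5
E[Y] = 2*5 - 2*(-2) - 1 = 13

13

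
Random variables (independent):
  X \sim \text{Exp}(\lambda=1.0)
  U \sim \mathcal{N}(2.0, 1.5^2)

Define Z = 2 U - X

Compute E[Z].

E[Z] = -1*E[X] + 2*E[U]
E[X] = 1
E[U] = 2
E[Z] = -1*1 + 2*2 = 3

3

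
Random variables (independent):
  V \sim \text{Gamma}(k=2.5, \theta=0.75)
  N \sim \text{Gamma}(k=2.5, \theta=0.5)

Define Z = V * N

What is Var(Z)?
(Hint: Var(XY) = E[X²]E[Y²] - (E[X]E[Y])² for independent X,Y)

Var(XY) = E[X²]E[Y²] - (E[X]E[Y])²
E[V] = 1.875, Var(V) = 1.40625
E[N] = 1.25, Var(N) = 0.625
E[V²] = 1.40625 + 1.875² = 4.921875
E[N²] = 0.625 + 1.25² = 2.1875
Var(Z) = 4.921875*2.1875 - (1.875*1.25)²
= 10.766602 - 5.4931641 = 5.2734375

5.2734375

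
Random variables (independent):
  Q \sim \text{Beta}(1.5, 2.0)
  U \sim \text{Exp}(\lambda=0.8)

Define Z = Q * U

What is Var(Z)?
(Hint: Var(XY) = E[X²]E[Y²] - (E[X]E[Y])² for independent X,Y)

Var(XY) = E[X²]E[Y²] - (E[X]E[Y])²
E[Q] = 0.42857143, Var(Q) = 0.054421769
E[U] = 1.25, Var(U) = 1.5625
E[Q²] = 0.054421769 + 0.42857143² = 0.23809524
E[U²] = 1.5625 + 1.25² = 3.125
Var(Z) = 0.23809524*3.125 - (0.42857143*1.25)²
= 0.74404762 - 0.2869898 = 0.45705782

0.45705782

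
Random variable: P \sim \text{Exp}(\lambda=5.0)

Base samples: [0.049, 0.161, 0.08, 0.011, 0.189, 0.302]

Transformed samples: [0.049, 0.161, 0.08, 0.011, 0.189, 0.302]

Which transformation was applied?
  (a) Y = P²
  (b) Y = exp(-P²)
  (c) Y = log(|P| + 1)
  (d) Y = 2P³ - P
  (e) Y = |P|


Checking option (e) Y = |P|:
  P = 0.049 -> Y = 0.049 ✓
  P = 0.161 -> Y = 0.161 ✓
  P = 0.08 -> Y = 0.08 ✓
All samples match this transformation.

(e) |P|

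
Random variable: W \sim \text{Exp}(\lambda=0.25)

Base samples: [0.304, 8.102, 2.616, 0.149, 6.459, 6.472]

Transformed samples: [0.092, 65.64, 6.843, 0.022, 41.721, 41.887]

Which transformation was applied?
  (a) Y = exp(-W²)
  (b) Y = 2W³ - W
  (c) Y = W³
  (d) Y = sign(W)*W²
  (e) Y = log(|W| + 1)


Checking option (d) Y = sign(W)*W²:
  W = 0.304 -> Y = 0.092 ✓
  W = 8.102 -> Y = 65.64 ✓
  W = 2.616 -> Y = 6.843 ✓
All samples match this transformation.

(d) sign(W)*W²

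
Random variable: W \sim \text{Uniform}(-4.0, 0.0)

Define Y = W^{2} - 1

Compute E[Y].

E[Y] = 1*E[W²] - 1
E[W] = -2
E[W²] = Var(W) + (E[W])² = 1.3333333 + 4 = 5.3333333
E[Y] = 1*5.3333333 - 1 = 4.3333333

4.3333333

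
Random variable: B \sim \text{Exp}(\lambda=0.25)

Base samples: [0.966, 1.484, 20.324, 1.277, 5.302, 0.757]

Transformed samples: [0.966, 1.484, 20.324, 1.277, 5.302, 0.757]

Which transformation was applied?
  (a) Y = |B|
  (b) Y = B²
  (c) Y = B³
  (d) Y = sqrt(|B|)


Checking option (a) Y = |B|:
  B = 0.966 -> Y = 0.966 ✓
  B = 1.484 -> Y = 1.484 ✓
  B = 20.324 -> Y = 20.324 ✓
All samples match this transformation.

(a) |B|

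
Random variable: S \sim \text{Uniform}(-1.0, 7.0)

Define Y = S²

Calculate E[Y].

E[S²] = Var(S) + (E[S])² = 5.3333333 + 9 = 14.333333

14.333333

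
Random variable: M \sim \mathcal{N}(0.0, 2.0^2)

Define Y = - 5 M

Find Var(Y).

For Y = aM + b: Var(Y) = a² * Var(M)
Var(M) = 2.0^2 = 4
Var(Y) = (-5)² * 4 = 25 * 4 = 100

100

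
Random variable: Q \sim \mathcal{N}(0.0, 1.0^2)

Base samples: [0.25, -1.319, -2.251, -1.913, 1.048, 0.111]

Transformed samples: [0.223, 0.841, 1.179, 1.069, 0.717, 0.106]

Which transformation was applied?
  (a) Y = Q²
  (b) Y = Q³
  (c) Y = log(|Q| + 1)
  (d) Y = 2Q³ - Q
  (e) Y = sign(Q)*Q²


Checking option (c) Y = log(|Q| + 1):
  Q = 0.25 -> Y = 0.223 ✓
  Q = -1.319 -> Y = 0.841 ✓
  Q = -2.251 -> Y = 1.179 ✓
All samples match this transformation.

(c) log(|Q| + 1)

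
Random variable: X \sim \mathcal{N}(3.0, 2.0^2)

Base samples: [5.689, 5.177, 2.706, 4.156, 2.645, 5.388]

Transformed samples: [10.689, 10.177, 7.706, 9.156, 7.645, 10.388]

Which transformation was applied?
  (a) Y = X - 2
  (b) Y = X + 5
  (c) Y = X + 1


Checking option (b) Y = X + 5:
  X = 5.689 -> Y = 10.689 ✓
  X = 5.177 -> Y = 10.177 ✓
  X = 2.706 -> Y = 7.706 ✓
All samples match this transformation.

(b) X + 5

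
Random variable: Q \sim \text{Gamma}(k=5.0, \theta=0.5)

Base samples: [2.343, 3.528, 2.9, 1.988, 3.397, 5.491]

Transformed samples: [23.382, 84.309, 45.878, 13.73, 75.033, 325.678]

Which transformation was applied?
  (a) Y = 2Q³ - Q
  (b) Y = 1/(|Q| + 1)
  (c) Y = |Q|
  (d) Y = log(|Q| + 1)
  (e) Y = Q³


Checking option (a) Y = 2Q³ - Q:
  Q = 2.343 -> Y = 23.382 ✓
  Q = 3.528 -> Y = 84.309 ✓
  Q = 2.9 -> Y = 45.878 ✓
All samples match this transformation.

(a) 2Q³ - Q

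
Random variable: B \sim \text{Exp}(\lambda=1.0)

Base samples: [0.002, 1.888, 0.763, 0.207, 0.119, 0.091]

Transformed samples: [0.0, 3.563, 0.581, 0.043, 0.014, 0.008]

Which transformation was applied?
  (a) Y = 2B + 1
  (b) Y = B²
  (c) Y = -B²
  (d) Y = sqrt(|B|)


Checking option (b) Y = B²:
  B = 0.002 -> Y = 0.0 ✓
  B = 1.888 -> Y = 3.563 ✓
  B = 0.763 -> Y = 0.581 ✓
All samples match this transformation.

(b) B²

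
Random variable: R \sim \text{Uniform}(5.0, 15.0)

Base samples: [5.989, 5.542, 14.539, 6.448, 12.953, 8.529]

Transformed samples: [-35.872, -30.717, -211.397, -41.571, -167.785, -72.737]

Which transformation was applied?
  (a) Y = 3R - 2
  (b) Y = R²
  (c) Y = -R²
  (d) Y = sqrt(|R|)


Checking option (c) Y = -R²:
  R = 5.989 -> Y = -35.872 ✓
  R = 5.542 -> Y = -30.717 ✓
  R = 14.539 -> Y = -211.397 ✓
All samples match this transformation.

(c) -R²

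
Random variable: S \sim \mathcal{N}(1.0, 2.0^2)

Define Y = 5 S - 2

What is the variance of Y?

For Y = aS + b: Var(Y) = a² * Var(S)
Var(S) = 2.0^2 = 4
Var(Y) = 5² * 4 = 25 * 4 = 100

100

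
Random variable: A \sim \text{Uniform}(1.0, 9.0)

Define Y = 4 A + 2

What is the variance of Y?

For Y = aA + b: Var(Y) = a² * Var(A)
Var(A) = (9 - 1)^2/12 = 5.3333333
Var(Y) = 4² * 5.3333333 = 16 * 5.3333333 = 85.333333

85.333333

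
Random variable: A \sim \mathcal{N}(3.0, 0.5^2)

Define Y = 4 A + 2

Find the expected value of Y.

For Y = 4A + 2:
E[Y] = 4 * E[A] + 2
E[A] = 3.0 = 3
E[Y] = 4 * 3 + 2 = 14

14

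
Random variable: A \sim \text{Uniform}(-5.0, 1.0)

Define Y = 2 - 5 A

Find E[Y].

For Y = -5A + 2:
E[Y] = -5 * E[A] + 2
E[A] = (-5 + 1)/2 = -2
E[Y] = -5 * (-2) + 2 = 12

12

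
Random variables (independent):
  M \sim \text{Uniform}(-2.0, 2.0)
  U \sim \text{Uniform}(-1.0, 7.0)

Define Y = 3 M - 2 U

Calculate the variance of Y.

For independent RVs: Var(aX + bY) = a²Var(X) + b²Var(Y)
Var(M) = 1.3333333
Var(U) = 5.3333333
Var(Y) = 3²*1.3333333 + (-2)²*5.3333333
= 9*1.3333333 + 4*5.3333333 = 33.333333

33.333333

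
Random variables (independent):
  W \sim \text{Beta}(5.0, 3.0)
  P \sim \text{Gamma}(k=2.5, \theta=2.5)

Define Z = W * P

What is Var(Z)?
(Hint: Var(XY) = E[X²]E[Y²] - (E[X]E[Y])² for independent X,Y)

Var(XY) = E[X²]E[Y²] - (E[X]E[Y])²
E[W] = 0.625, Var(W) = 0.026041667
E[P] = 6.25, Var(P) = 15.625
E[W²] = 0.026041667 + 0.625² = 0.41666667
E[P²] = 15.625 + 6.25² = 54.6875
Var(Z) = 0.41666667*54.6875 - (0.625*6.25)²
= 22.786458 - 15.258789 = 7.5276693

7.5276693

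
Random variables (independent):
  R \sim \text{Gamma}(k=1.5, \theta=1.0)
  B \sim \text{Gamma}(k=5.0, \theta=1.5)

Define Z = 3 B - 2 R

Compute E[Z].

E[Z] = -2*E[R] + 3*E[B]
E[R] = 1.5
E[B] = 7.5
E[Z] = -2*1.5 + 3*7.5 = 19.5

19.5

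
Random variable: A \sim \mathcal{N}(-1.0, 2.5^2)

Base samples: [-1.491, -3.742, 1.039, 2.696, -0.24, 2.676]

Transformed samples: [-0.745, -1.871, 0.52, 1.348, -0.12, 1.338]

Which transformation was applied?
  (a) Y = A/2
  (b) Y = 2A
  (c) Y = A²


Checking option (a) Y = A/2:
  A = -1.491 -> Y = -0.745 ✓
  A = -3.742 -> Y = -1.871 ✓
  A = 1.039 -> Y = 0.52 ✓
All samples match this transformation.

(a) A/2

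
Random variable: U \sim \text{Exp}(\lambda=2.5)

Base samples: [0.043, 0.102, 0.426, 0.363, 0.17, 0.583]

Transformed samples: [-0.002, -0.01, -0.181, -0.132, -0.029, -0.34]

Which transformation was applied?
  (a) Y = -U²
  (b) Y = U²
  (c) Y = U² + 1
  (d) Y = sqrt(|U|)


Checking option (a) Y = -U²:
  U = 0.043 -> Y = -0.002 ✓
  U = 0.102 -> Y = -0.01 ✓
  U = 0.426 -> Y = -0.181 ✓
All samples match this transformation.

(a) -U²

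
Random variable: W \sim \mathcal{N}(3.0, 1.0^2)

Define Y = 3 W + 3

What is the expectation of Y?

For Y = 3W + 3:
E[Y] = 3 * E[W] + 3
E[W] = 3.0 = 3
E[Y] = 3 * 3 + 3 = 12

12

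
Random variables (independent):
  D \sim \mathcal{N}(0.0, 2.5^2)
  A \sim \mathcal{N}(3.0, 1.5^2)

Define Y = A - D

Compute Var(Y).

For independent RVs: Var(aX + bY) = a²Var(X) + b²Var(Y)
Var(D) = 6.25
Var(A) = 2.25
Var(Y) = (-1)²*6.25 + 1²*2.25
= 1*6.25 + 1*2.25 = 8.5

8.5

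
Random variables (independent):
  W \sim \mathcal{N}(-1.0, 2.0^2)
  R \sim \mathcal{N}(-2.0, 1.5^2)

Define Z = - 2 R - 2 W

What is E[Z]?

E[Z] = -2*E[W] - 2*E[R]
E[W] = -1
E[R] = -2
E[Z] = -2*(-1) - 2*(-2) = 6

6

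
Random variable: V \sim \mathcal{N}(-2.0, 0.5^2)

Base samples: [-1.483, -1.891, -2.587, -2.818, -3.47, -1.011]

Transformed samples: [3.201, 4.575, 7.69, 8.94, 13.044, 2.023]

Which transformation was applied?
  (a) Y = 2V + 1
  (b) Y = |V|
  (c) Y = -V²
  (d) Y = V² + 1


Checking option (d) Y = V² + 1:
  V = -1.483 -> Y = 3.201 ✓
  V = -1.891 -> Y = 4.575 ✓
  V = -2.587 -> Y = 7.69 ✓
All samples match this transformation.

(d) V² + 1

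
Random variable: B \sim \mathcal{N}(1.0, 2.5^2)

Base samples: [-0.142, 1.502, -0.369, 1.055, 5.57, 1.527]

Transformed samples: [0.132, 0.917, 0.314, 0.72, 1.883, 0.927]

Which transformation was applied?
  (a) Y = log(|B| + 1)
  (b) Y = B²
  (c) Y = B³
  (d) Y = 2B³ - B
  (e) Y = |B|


Checking option (a) Y = log(|B| + 1):
  B = -0.142 -> Y = 0.132 ✓
  B = 1.502 -> Y = 0.917 ✓
  B = -0.369 -> Y = 0.314 ✓
All samples match this transformation.

(a) log(|B| + 1)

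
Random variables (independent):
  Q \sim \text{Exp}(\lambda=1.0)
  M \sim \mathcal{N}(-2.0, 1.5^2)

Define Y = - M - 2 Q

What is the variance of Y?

For independent RVs: Var(aX + bY) = a²Var(X) + b²Var(Y)
Var(Q) = 1
Var(M) = 2.25
Var(Y) = (-2)²*1 + (-1)²*2.25
= 4*1 + 1*2.25 = 6.25

6.25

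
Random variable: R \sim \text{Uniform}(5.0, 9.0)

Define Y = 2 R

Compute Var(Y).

For Y = aR + b: Var(Y) = a² * Var(R)
Var(R) = (9 - 5)^2/12 = 1.3333333
Var(Y) = 2² * 1.3333333 = 4 * 1.3333333 = 5.3333333

5.3333333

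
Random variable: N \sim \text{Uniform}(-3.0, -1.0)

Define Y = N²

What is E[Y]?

E[N²] = Var(N) + (E[N])² = 0.33333333 + 4 = 4.3333333

4.3333333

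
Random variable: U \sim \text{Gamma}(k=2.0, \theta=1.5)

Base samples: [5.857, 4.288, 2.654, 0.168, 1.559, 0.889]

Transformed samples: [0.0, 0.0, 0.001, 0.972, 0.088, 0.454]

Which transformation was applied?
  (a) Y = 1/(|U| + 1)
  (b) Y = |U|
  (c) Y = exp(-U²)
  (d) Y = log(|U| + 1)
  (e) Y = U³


Checking option (c) Y = exp(-U²):
  U = 5.857 -> Y = 0.0 ✓
  U = 4.288 -> Y = 0.0 ✓
  U = 2.654 -> Y = 0.001 ✓
All samples match this transformation.

(c) exp(-U²)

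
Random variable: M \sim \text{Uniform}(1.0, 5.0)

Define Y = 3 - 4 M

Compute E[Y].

For Y = -4M + 3:
E[Y] = -4 * E[M] + 3
E[M] = (1 + 5)/2 = 3
E[Y] = -4 * 3 + 3 = -9

-9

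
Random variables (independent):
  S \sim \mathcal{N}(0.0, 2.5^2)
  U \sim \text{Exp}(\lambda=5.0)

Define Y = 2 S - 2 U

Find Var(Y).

For independent RVs: Var(aX + bY) = a²Var(X) + b²Var(Y)
Var(S) = 6.25
Var(U) = 0.04
Var(Y) = 2²*6.25 + (-2)²*0.04
= 4*6.25 + 4*0.04 = 25.16

25.16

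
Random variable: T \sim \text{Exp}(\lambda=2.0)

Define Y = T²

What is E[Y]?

Using E[X²] = Var(X) + (E[X])²:
E[T] = 0.5
Var(T) = 1/2.0^2 = 0.25
E[T²] = 0.25 + 0.5² = 0.25 + 0.25 = 0.5

0.5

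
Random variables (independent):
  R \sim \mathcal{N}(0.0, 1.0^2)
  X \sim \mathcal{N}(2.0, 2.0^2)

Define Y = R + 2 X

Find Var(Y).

For independent RVs: Var(aX + bY) = a²Var(X) + b²Var(Y)
Var(R) = 1
Var(X) = 4
Var(Y) = 1²*1 + 2²*4
= 1*1 + 4*4 = 17

17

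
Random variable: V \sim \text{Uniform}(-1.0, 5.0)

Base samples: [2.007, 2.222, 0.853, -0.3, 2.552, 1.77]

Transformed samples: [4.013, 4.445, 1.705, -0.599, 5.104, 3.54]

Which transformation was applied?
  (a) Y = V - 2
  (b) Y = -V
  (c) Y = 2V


Checking option (c) Y = 2V:
  V = 2.007 -> Y = 4.013 ✓
  V = 2.222 -> Y = 4.445 ✓
  V = 0.853 -> Y = 1.705 ✓
All samples match this transformation.

(c) 2V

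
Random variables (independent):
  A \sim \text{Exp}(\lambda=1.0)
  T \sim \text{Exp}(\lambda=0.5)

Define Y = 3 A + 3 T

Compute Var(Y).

For independent RVs: Var(aX + bY) = a²Var(X) + b²Var(Y)
Var(A) = 1
Var(T) = 4
Var(Y) = 3²*1 + 3²*4
= 9*1 + 9*4 = 45

45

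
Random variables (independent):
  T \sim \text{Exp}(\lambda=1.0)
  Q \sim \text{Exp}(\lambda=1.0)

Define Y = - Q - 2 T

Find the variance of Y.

For independent RVs: Var(aX + bY) = a²Var(X) + b²Var(Y)
Var(T) = 1
Var(Q) = 1
Var(Y) = (-2)²*1 + (-1)²*1
= 4*1 + 1*1 = 5

5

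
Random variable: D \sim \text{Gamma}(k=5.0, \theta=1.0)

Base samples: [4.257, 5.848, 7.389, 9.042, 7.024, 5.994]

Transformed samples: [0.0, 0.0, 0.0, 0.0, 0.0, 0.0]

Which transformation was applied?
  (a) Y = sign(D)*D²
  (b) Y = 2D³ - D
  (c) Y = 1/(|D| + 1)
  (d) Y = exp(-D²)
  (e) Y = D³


Checking option (d) Y = exp(-D²):
  D = 4.257 -> Y = 0.0 ✓
  D = 5.848 -> Y = 0.0 ✓
  D = 7.389 -> Y = 0.0 ✓
All samples match this transformation.

(d) exp(-D²)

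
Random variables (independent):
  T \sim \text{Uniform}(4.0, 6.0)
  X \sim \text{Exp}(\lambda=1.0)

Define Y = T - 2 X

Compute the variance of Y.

For independent RVs: Var(aX + bY) = a²Var(X) + b²Var(Y)
Var(T) = 0.33333333
Var(X) = 1
Var(Y) = 1²*0.33333333 + (-2)²*1
= 1*0.33333333 + 4*1 = 4.3333333

4.3333333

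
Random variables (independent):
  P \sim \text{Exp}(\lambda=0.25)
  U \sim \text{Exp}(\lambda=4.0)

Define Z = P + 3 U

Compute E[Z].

E[Z] = 1*E[P] + 3*E[U]
E[P] = 4
E[U] = 0.25
E[Z] = 1*4 + 3*0.25 = 4.75

4.75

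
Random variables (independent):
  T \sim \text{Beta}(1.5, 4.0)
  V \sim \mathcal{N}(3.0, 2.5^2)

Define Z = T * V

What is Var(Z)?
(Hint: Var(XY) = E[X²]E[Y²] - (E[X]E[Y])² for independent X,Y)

Var(XY) = E[X²]E[Y²] - (E[X]E[Y])²
E[T] = 0.27272727, Var(T) = 0.03051494
E[V] = 3, Var(V) = 6.25
E[T²] = 0.03051494 + 0.27272727² = 0.1048951
E[V²] = 6.25 + 3² = 15.25
Var(Z) = 0.1048951*15.25 - (0.27272727*3)²
= 1.5996503 - 0.66942149 = 0.93022886

0.93022886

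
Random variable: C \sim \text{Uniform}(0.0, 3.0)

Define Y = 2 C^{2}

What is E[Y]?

E[Y] = 2*E[C²]
E[C] = 1.5
E[C²] = Var(C) + (E[C])² = 0.75 + 2.25 = 3
E[Y] = 2*3 = 6

6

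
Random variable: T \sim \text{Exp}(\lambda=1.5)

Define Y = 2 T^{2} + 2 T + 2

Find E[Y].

E[Y] = 2*E[T²] + 2*E[T] + 2
E[T] = 0.66666667
E[T²] = Var(T) + (E[T])² = 0.44444444 + 0.44444444 = 0.88888889
E[Y] = 2*0.88888889 + 2*0.66666667 + 2 = 5.1111111

5.1111111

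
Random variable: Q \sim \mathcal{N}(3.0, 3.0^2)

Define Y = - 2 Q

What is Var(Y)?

For Y = aQ + b: Var(Y) = a² * Var(Q)
Var(Q) = 3.0^2 = 9
Var(Y) = (-2)² * 9 = 4 * 9 = 36

36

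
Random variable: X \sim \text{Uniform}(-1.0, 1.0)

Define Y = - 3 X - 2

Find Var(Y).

For Y = aX + b: Var(Y) = a² * Var(X)
Var(X) = (1 + 1)^2/12 = 0.33333333
Var(Y) = (-3)² * 0.33333333 = 9 * 0.33333333 = 3

3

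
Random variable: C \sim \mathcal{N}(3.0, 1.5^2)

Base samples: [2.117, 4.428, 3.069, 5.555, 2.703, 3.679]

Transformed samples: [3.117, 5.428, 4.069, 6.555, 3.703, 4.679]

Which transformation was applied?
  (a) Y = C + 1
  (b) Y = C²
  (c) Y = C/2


Checking option (a) Y = C + 1:
  C = 2.117 -> Y = 3.117 ✓
  C = 4.428 -> Y = 5.428 ✓
  C = 3.069 -> Y = 4.069 ✓
All samples match this transformation.

(a) C + 1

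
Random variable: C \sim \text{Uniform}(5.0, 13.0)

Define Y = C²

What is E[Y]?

E[C²] = Var(C) + (E[C])² = 5.3333333 + 81 = 86.333333

86.333333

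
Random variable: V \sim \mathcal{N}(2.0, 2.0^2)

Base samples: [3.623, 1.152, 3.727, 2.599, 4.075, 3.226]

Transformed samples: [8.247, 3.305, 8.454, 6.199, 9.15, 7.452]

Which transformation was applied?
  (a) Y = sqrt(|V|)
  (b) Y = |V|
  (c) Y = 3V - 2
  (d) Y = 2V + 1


Checking option (d) Y = 2V + 1:
  V = 3.623 -> Y = 8.247 ✓
  V = 1.152 -> Y = 3.305 ✓
  V = 3.727 -> Y = 8.454 ✓
All samples match this transformation.

(d) 2V + 1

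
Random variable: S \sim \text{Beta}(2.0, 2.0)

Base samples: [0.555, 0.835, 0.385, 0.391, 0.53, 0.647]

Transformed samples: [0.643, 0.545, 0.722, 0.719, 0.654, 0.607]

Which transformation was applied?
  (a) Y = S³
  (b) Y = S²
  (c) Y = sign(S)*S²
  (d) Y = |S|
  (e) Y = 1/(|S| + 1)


Checking option (e) Y = 1/(|S| + 1):
  S = 0.555 -> Y = 0.643 ✓
  S = 0.835 -> Y = 0.545 ✓
  S = 0.385 -> Y = 0.722 ✓
All samples match this transformation.

(e) 1/(|S| + 1)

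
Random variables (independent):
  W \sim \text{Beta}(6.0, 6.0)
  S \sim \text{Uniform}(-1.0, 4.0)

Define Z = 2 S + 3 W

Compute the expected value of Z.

E[Z] = 3*E[W] + 2*E[S]
E[W] = 0.5
E[S] = 1.5
E[Z] = 3*0.5 + 2*1.5 = 4.5

4.5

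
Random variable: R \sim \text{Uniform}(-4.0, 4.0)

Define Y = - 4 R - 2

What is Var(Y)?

For Y = aR + b: Var(Y) = a² * Var(R)
Var(R) = (4 + 4)^2/12 = 5.3333333
Var(Y) = (-4)² * 5.3333333 = 16 * 5.3333333 = 85.333333

85.333333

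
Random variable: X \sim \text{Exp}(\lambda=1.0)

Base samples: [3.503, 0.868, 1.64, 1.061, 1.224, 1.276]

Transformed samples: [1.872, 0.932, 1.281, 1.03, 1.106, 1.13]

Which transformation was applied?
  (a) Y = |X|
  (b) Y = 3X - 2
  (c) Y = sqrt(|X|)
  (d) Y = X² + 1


Checking option (c) Y = sqrt(|X|):
  X = 3.503 -> Y = 1.872 ✓
  X = 0.868 -> Y = 0.932 ✓
  X = 1.64 -> Y = 1.281 ✓
All samples match this transformation.

(c) sqrt(|X|)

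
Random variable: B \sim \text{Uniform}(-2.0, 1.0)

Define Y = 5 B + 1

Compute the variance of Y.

For Y = aB + b: Var(Y) = a² * Var(B)
Var(B) = (1 + 2)^2/12 = 0.75
Var(Y) = 5² * 0.75 = 25 * 0.75 = 18.75

18.75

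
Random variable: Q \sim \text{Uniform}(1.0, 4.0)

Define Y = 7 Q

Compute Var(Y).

For Y = aQ + b: Var(Y) = a² * Var(Q)
Var(Q) = (4 - 1)^2/12 = 0.75
Var(Y) = 7² * 0.75 = 49 * 0.75 = 36.75

36.75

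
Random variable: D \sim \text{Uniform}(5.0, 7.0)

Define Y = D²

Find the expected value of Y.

Using E[X²] = Var(X) + (E[X])²:
E[D] = 6
Var(D) = (7 - 5)^2/12 = 0.33333333
E[D²] = 0.33333333 + 6² = 0.33333333 + 36 = 36.333333

36.333333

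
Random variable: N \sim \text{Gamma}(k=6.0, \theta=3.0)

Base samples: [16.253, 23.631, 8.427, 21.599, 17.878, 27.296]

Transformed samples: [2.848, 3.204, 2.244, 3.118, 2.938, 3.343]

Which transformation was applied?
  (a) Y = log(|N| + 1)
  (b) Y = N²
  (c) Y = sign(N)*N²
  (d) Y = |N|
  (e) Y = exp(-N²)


Checking option (a) Y = log(|N| + 1):
  N = 16.253 -> Y = 2.848 ✓
  N = 23.631 -> Y = 3.204 ✓
  N = 8.427 -> Y = 2.244 ✓
All samples match this transformation.

(a) log(|N| + 1)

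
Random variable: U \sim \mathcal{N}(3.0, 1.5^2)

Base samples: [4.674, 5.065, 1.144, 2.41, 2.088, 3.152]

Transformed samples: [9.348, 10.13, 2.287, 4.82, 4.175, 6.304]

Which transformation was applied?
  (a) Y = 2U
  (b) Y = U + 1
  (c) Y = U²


Checking option (a) Y = 2U:
  U = 4.674 -> Y = 9.348 ✓
  U = 5.065 -> Y = 10.13 ✓
  U = 1.144 -> Y = 2.287 ✓
All samples match this transformation.

(a) 2U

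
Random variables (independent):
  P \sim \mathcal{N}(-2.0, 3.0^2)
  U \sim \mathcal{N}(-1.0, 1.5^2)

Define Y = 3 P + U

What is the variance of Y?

For independent RVs: Var(aX + bY) = a²Var(X) + b²Var(Y)
Var(P) = 9
Var(U) = 2.25
Var(Y) = 3²*9 + 1²*2.25
= 9*9 + 1*2.25 = 83.25

83.25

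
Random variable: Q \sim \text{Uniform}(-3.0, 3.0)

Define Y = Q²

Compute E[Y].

Using E[X²] = Var(X) + (E[X])²:
E[Q] = 0
Var(Q) = (3 + 3)^2/12 = 3
E[Q²] = 3 + 0² = 3 + 0 = 3

3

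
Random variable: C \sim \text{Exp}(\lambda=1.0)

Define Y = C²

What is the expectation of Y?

E[C²] = Var(C) + (E[C])² = 1 + 1 = 2

2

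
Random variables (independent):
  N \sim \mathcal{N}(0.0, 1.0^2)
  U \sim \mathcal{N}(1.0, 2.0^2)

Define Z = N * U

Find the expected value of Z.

For independent RVs: E[XY] = E[X]*E[Y]
E[N] = 0
E[U] = 1
E[Z] = 0 * 1 = 0

0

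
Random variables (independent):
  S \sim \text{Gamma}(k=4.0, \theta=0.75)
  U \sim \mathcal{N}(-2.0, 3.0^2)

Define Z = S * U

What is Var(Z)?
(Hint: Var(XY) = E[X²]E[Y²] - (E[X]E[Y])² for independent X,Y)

Var(XY) = E[X²]E[Y²] - (E[X]E[Y])²
E[S] = 3, Var(S) = 2.25
E[U] = -2, Var(U) = 9
E[S²] = 2.25 + 3² = 11.25
E[U²] = 9 + (-2)² = 13
Var(Z) = 11.25*13 - (3*(-2))²
= 146.25 - 36 = 110.25

110.25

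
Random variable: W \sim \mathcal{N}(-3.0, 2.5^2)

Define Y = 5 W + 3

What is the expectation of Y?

For Y = 5W + 3:
E[Y] = 5 * E[W] + 3
E[W] = -3.0 = -3
E[Y] = 5 * (-3) + 3 = -12

-12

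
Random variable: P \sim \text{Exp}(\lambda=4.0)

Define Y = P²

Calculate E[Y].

E[P²] = Var(P) + (E[P])² = 0.0625 + 0.0625 = 0.125

0.125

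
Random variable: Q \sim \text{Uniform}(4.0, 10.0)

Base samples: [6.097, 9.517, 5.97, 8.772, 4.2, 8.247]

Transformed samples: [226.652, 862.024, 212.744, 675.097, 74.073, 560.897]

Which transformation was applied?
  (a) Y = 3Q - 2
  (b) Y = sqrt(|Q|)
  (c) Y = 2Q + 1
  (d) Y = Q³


Checking option (d) Y = Q³:
  Q = 6.097 -> Y = 226.652 ✓
  Q = 9.517 -> Y = 862.024 ✓
  Q = 5.97 -> Y = 212.744 ✓
All samples match this transformation.

(d) Q³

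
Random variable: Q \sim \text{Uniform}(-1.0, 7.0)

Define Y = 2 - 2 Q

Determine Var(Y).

For Y = aQ + b: Var(Y) = a² * Var(Q)
Var(Q) = (7 + 1)^2/12 = 5.3333333
Var(Y) = (-2)² * 5.3333333 = 4 * 5.3333333 = 21.333333

21.333333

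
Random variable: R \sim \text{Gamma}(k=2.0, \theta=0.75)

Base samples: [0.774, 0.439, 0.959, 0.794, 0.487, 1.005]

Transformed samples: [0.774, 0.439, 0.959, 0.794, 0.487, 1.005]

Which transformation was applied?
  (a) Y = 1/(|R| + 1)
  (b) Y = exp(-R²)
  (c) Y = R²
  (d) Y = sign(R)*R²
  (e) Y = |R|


Checking option (e) Y = |R|:
  R = 0.774 -> Y = 0.774 ✓
  R = 0.439 -> Y = 0.439 ✓
  R = 0.959 -> Y = 0.959 ✓
All samples match this transformation.

(e) |R|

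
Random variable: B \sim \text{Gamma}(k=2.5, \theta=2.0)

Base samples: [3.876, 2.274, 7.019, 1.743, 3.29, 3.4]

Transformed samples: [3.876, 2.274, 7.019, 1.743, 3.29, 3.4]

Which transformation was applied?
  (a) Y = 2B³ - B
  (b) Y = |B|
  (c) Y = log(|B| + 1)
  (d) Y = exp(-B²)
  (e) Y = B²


Checking option (b) Y = |B|:
  B = 3.876 -> Y = 3.876 ✓
  B = 2.274 -> Y = 2.274 ✓
  B = 7.019 -> Y = 7.019 ✓
All samples match this transformation.

(b) |B|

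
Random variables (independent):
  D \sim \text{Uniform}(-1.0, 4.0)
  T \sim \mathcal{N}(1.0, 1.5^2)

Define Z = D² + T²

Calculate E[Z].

E[Z] = E[D²] + E[T²]
E[D²] = Var(D) + E[D]² = 2.0833333 + 2.25 = 4.3333333
E[T²] = Var(T) + E[T]² = 2.25 + 1 = 3.25
E[Z] = 4.3333333 + 3.25 = 7.5833333

7.5833333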